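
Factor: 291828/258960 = 2^( - 2 ) * 5^(-1)*13^(  -  1)  *293^1= 293/260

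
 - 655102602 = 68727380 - 723829982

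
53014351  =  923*57437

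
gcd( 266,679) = 7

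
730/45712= 365/22856=0.02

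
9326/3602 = 4663/1801 = 2.59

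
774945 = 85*9117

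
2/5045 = 2/5045 = 0.00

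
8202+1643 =9845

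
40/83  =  40/83=0.48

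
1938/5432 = 969/2716 = 0.36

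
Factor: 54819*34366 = 2^1 * 3^2 * 6091^1 * 17183^1= 1883909754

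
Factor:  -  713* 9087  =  -6479031 = - 3^1 * 13^1 *23^1*31^1*233^1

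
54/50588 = 27/25294  =  0.00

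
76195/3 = 76195/3 = 25398.33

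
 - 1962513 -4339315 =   -  6301828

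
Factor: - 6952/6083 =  -2^3*7^(  -  1) = -  8/7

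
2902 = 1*2902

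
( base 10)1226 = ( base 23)277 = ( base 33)145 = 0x4CA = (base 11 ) A15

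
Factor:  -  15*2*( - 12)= 360 = 2^3 *3^2*5^1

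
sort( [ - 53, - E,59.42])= [- 53, - E, 59.42 ] 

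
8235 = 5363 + 2872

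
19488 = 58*336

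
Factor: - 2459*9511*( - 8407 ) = 7^1*1201^1*2459^1*9511^1 = 196619124443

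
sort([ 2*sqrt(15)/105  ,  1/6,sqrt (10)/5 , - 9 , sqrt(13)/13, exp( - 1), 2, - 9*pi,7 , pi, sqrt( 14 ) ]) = [ - 9*pi ,  -  9  ,  2*sqrt( 15)/105 , 1/6,sqrt( 13)/13,exp( - 1),sqrt( 10 )/5,2, pi,sqrt(14),7 ]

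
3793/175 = 21 + 118/175 = 21.67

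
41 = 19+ 22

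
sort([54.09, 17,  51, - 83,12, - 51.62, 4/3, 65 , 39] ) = [ - 83, - 51.62,4/3, 12, 17,39,51, 54.09, 65] 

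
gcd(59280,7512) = 24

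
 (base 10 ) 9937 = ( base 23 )II1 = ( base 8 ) 23321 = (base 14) 389B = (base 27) dh1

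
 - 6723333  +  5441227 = - 1282106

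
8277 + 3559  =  11836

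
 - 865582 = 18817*(-46 ) 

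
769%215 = 124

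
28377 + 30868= 59245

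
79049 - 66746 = 12303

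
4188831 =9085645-4896814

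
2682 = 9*298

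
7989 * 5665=45257685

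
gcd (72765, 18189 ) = 9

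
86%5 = 1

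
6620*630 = 4170600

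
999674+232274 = 1231948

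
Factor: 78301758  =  2^1*3^1*139^1*93887^1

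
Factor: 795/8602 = 2^( -1)*3^1*5^1*11^( - 1) * 17^( - 1) * 23^ ( - 1) * 53^1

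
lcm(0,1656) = 0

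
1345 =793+552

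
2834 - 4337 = - 1503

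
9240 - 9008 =232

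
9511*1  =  9511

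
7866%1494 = 396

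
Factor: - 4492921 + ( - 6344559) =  - 10837480 = - 2^3*5^1*270937^1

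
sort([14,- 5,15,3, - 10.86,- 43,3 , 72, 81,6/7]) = [ -43, - 10.86, - 5,6/7,3,3,14, 15,72,81]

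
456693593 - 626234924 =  - 169541331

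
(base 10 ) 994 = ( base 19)2E6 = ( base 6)4334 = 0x3e2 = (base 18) 314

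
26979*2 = 53958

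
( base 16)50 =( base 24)38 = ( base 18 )48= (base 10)80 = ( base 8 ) 120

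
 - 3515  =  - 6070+2555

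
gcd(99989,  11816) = 1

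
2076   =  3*692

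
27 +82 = 109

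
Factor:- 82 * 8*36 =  - 2^6 * 3^2 * 41^1 = - 23616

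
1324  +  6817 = 8141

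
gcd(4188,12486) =6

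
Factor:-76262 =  - 2^1*17^1*2243^1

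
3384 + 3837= 7221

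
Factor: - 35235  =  -3^5*5^1*29^1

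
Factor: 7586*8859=2^1*3^1*2953^1*3793^1= 67204374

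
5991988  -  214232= 5777756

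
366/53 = 6 + 48/53 = 6.91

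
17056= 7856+9200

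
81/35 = 2 + 11/35 = 2.31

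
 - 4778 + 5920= 1142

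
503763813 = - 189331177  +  693094990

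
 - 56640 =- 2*28320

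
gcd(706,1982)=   2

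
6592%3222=148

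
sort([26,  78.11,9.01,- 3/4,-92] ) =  [ - 92,-3/4 , 9.01, 26,78.11 ] 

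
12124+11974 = 24098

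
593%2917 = 593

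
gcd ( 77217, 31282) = 1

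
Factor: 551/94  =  2^( - 1)*19^1*29^1*47^( - 1)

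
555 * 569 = 315795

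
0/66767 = 0 = 0.00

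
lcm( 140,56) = 280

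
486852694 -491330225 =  - 4477531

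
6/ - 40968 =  - 1/6828 = - 0.00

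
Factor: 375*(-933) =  - 3^2 * 5^3*311^1 = - 349875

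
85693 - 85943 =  -250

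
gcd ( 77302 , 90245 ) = 1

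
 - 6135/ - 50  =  122 + 7/10 = 122.70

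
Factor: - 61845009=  - 3^1*281^1*73363^1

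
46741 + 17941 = 64682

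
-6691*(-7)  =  46837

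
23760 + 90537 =114297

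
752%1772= 752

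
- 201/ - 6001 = 201/6001  =  0.03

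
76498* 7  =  535486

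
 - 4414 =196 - 4610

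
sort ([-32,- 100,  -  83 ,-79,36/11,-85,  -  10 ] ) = [ - 100,  -  85,-83,-79, - 32,-10, 36/11 ]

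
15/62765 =3/12553 = 0.00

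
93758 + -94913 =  - 1155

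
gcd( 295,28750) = 5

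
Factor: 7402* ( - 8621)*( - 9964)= 635829164888 = 2^3 * 37^1*47^1*53^1 *233^1*3701^1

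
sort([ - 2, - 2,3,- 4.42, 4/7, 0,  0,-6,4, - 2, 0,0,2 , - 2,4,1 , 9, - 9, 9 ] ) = [ - 9, - 6, - 4.42, - 2, - 2,  -  2 , - 2, 0,0, 0, 0,  4/7,1, 2,3 , 4, 4, 9 , 9 ]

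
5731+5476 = 11207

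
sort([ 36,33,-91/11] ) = [ - 91/11, 33,  36 ]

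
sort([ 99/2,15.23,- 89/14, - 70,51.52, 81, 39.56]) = [-70, - 89/14,15.23, 39.56, 99/2 , 51.52,81]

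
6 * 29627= 177762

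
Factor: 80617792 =2^6*1259653^1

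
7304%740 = 644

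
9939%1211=251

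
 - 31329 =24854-56183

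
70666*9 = 635994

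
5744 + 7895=13639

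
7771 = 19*409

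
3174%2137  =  1037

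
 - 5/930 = -1/186=- 0.01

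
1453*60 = 87180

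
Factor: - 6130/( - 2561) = 2^1*5^1*13^ (  -  1 )*197^( - 1 ) *613^1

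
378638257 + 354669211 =733307468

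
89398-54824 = 34574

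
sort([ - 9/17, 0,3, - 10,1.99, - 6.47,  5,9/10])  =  [ - 10, - 6.47 , - 9/17,0, 9/10,1.99,3,5 ] 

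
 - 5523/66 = -84 + 7/22=-83.68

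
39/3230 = 39/3230 = 0.01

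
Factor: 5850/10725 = 6/11 = 2^1*3^1*11^(  -  1) 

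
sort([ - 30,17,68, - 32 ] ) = [ - 32, - 30,17,  68] 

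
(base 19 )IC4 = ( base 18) 12dg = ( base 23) cge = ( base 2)1101001001010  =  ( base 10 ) 6730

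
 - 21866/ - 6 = 3644 + 1/3 = 3644.33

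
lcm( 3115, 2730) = 242970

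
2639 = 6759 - 4120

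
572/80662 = 286/40331 =0.01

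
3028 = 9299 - 6271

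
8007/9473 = 8007/9473 = 0.85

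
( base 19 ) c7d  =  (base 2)1000101111110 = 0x117e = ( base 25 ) 743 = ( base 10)4478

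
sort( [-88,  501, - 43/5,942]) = [-88, - 43/5, 501, 942 ] 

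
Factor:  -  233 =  - 233^1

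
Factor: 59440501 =59440501^1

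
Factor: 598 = 2^1 *13^1*23^1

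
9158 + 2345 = 11503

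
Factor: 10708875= 3^3 * 5^3 * 19^1 * 167^1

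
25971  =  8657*3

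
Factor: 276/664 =69/166 =2^ ( - 1)*3^1*23^1*83^( - 1)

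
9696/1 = 9696 =9696.00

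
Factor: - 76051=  - 59^1*1289^1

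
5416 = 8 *677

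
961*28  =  26908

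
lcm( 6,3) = 6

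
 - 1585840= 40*( - 39646 )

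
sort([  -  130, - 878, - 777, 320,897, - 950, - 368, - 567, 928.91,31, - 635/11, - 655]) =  [ - 950 , - 878, - 777, - 655, - 567,-368,  -  130, - 635/11,31 , 320, 897,928.91]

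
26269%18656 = 7613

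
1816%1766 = 50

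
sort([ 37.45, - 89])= [ - 89, 37.45 ] 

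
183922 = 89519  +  94403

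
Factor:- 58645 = -5^1* 37^1*317^1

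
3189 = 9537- 6348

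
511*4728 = 2416008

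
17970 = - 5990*(  -  3)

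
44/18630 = 22/9315  =  0.00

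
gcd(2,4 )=2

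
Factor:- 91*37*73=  - 7^1*13^1*37^1*73^1 = - 245791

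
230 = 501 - 271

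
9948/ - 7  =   - 9948/7 = - 1421.14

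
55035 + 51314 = 106349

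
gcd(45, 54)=9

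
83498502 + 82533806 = 166032308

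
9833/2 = 9833/2 = 4916.50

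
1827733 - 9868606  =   - 8040873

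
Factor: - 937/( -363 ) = 3^(-1 )*11^( - 2 ) *937^1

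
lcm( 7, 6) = 42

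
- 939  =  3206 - 4145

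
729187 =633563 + 95624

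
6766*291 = 1968906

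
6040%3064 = 2976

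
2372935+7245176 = 9618111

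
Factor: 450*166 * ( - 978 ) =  - 73056600=- 2^3*3^3*5^2*83^1*163^1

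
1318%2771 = 1318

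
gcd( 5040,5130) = 90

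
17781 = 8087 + 9694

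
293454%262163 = 31291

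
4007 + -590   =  3417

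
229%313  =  229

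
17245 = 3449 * 5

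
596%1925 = 596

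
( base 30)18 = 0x26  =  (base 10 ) 38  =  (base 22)1g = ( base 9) 42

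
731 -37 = 694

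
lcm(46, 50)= 1150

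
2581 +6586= 9167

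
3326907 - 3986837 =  - 659930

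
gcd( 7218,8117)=1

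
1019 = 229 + 790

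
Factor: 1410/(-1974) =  - 5/7 = -  5^1*7^( - 1)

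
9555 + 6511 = 16066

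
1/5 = 1/5 = 0.20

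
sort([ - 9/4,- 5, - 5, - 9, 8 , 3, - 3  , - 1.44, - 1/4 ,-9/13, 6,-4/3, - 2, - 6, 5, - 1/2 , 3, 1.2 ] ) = [ - 9,- 6, - 5, - 5, - 3, - 9/4 , - 2, - 1.44,-4/3, - 9/13 ,-1/2,- 1/4, 1.2,3, 3,5,6,8]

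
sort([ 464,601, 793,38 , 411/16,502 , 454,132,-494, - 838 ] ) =[  -  838, - 494,411/16, 38,132, 454,464,502,601,793 ] 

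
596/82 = 7 + 11/41 = 7.27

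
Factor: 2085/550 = 2^ ( - 1)*3^1 * 5^ ( - 1)* 11^ ( - 1)*139^1 =417/110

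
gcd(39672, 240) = 24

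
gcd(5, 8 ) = 1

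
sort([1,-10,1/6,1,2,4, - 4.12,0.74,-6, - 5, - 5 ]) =[-10,-6 , - 5,-5,  -  4.12,1/6,0.74 , 1,1, 2, 4]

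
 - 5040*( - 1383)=6970320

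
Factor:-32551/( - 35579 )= 43^1*47^( - 1 )=43/47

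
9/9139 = 9/9139 = 0.00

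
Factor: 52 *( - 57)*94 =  - 278616 = -2^3* 3^1*13^1*19^1*47^1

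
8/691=8/691 = 0.01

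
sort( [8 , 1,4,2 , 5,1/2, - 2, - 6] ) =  [ - 6, - 2,1/2 , 1,2,4,5,8] 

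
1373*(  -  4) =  - 5492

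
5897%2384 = 1129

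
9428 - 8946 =482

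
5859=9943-4084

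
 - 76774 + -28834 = - 105608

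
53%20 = 13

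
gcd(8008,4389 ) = 77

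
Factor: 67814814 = 2^1*3^1*1237^1*9137^1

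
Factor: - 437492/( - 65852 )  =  671/101 = 11^1 *61^1*101^( - 1 ) 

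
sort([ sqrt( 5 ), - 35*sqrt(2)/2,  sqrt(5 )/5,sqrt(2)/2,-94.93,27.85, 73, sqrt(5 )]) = [ - 94.93, - 35*sqrt(2 )/2,  sqrt(5)/5 , sqrt (2) /2, sqrt(5), sqrt(5),27.85,73] 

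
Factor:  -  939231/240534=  - 104359/26726 =- 2^( - 1 ) * 7^( - 1 ) *23^ (-1 ) * 79^1*83^ (-1)* 1321^1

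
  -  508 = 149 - 657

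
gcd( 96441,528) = 3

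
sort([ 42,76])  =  [ 42,  76]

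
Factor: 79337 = 79337^1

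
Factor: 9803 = 9803^1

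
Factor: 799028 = 2^2*53^1*3769^1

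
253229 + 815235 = 1068464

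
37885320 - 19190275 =18695045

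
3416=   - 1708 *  ( - 2)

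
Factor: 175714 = 2^1*7^2*11^1*163^1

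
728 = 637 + 91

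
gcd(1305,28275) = 435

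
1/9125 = 1/9125  =  0.00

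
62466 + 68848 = 131314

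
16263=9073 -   -  7190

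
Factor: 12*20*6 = 2^5* 3^2*5^1 = 1440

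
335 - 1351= - 1016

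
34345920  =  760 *45192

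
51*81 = 4131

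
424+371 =795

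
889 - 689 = 200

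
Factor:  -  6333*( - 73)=3^1*73^1* 2111^1 = 462309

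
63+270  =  333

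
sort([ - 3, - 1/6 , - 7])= [ - 7 ,  -  3, - 1/6]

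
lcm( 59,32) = 1888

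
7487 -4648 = 2839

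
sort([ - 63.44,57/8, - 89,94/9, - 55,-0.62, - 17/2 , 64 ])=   [ - 89, - 63.44, - 55,-17/2,-0.62,57/8 , 94/9, 64 ]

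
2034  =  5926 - 3892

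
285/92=285/92=3.10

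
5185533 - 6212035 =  - 1026502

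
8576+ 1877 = 10453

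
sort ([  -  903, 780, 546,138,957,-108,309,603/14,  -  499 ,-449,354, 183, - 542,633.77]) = [- 903, - 542 , - 499, - 449, - 108,603/14,138,183,309 , 354,546 , 633.77,780,  957]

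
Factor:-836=-2^2*11^1*19^1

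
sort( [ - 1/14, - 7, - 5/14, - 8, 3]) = [ - 8, - 7, - 5/14, - 1/14,3]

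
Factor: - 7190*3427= - 2^1*5^1 *23^1 * 149^1*719^1 =- 24640130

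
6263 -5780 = 483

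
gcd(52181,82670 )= 1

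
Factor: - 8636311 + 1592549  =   - 7043762 = - 2^1*11^1*353^1*907^1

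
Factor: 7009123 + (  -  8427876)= - 7^1*202679^1 = -1418753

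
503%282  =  221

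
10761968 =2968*3626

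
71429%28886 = 13657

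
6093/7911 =677/879 = 0.77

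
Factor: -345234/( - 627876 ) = 353/642=   2^( - 1 )*3^( - 1)*107^( - 1 )* 353^1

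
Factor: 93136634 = 2^1*113^1*412109^1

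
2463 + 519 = 2982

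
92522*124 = 11472728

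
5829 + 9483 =15312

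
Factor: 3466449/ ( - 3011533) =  - 495207/430219 = - 3^3*17^ ( - 1 ) * 18341^1*25307^( - 1)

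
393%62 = 21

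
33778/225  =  150 + 28/225 = 150.12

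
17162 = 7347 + 9815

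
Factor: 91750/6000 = 367/24 = 2^(- 3) * 3^(  -  1)*367^1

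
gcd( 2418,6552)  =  78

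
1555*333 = 517815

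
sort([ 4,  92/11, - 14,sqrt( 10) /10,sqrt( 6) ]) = [ - 14  ,  sqrt( 10) /10, sqrt(6),4,  92/11]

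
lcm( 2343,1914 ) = 135894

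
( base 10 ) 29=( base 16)1d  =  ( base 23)16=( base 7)41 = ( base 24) 15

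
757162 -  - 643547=1400709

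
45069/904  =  49+773/904 = 49.86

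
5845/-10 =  - 1169/2 = -  584.50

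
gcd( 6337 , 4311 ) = 1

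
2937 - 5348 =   -  2411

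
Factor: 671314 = 2^1*7^1 * 47951^1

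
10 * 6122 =61220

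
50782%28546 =22236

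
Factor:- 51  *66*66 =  - 222156 = - 2^2*3^3*11^2*17^1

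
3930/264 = 14 + 39/44 = 14.89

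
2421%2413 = 8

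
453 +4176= 4629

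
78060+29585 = 107645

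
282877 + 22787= 305664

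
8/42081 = 8/42081 =0.00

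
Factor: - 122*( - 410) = 2^2*  5^1* 41^1 * 61^1 = 50020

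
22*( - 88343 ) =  - 1943546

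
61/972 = 61/972 = 0.06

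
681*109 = 74229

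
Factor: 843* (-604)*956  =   - 486768432 = - 2^4* 3^1*151^1*239^1*281^1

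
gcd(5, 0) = 5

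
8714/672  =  12 + 325/336=12.97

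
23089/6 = 3848 + 1/6 = 3848.17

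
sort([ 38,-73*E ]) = [ - 73*E, 38 ]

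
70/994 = 5/71 = 0.07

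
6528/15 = 435 + 1/5 =435.20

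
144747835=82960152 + 61787683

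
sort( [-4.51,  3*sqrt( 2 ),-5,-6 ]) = [-6, - 5, - 4.51,3*sqrt( 2 )]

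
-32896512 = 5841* ( - 5632 )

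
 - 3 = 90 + - 93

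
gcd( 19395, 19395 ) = 19395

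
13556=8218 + 5338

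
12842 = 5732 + 7110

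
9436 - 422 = 9014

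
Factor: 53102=2^1 * 7^1 * 3793^1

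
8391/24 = 349 + 5/8 = 349.62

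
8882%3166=2550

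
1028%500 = 28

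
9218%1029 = 986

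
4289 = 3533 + 756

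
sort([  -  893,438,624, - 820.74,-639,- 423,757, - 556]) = [ -893, - 820.74  , - 639, - 556,-423, 438,  624, 757]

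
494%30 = 14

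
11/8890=11/8890 = 0.00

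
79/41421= 79/41421=0.00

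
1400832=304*4608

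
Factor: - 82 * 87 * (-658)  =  4694172 = 2^2*3^1 * 7^1 * 29^1*41^1*47^1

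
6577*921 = 6057417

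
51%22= 7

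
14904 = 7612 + 7292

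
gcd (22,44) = 22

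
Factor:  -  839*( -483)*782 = 316895334 = 2^1 * 3^1*7^1*17^1*23^2*839^1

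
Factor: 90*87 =7830 = 2^1*3^3 * 5^1 * 29^1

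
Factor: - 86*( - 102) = 8772 = 2^2*3^1*17^1 * 43^1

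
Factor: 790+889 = 23^1 * 73^1 = 1679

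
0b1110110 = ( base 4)1312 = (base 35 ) 3D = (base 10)118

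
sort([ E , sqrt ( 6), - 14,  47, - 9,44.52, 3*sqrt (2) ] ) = [ - 14, - 9,sqrt( 6), E, 3*sqrt(2), 44.52, 47 ]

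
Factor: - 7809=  - 3^1*19^1 * 137^1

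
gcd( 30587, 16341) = 419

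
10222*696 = 7114512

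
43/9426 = 43/9426  =  0.00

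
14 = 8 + 6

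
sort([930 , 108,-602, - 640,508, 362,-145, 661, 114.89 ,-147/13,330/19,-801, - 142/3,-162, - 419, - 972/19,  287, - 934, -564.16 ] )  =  [ -934, - 801,-640, - 602,-564.16, - 419,-162,-145,-972/19, - 142/3, - 147/13,330/19, 108,114.89, 287 , 362,508,661, 930] 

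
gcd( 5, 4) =1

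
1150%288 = 286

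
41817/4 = 41817/4  =  10454.25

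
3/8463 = 1/2821 = 0.00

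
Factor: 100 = 2^2*5^2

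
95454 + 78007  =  173461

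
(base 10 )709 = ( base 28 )P9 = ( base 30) NJ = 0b1011000101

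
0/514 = 0 = 0.00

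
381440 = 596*640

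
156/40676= 39/10169 = 0.00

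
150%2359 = 150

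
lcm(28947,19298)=57894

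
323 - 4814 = - 4491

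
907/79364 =907/79364 = 0.01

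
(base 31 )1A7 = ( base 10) 1278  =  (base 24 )256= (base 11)A62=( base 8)2376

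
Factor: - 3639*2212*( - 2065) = 16622151420= 2^2*3^1*5^1*7^2*59^1*79^1*1213^1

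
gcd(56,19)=1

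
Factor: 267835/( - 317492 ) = -685/812  =  - 2^( - 2 )*5^1*7^( - 1 )*29^ (-1)*  137^1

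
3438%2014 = 1424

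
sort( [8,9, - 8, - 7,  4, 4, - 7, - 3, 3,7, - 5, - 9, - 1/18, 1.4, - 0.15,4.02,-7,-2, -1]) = [ - 9, - 8,  -  7, - 7, - 7, - 5,-3,  -  2, - 1 ,  -  0.15, - 1/18,1.4,3,4, 4,4.02,7, 8 , 9]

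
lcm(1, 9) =9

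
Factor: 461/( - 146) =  - 2^ (-1)*73^( - 1 )*461^1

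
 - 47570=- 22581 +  - 24989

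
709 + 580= 1289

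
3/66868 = 3/66868 = 0.00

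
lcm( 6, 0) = 0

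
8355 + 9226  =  17581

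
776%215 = 131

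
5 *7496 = 37480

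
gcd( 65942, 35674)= 2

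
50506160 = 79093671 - 28587511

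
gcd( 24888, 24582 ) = 102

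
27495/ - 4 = - 27495/4 =- 6873.75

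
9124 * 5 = 45620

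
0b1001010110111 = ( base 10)4791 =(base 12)2933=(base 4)1022313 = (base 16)12b7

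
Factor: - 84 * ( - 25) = 2100 = 2^2*3^1*5^2*7^1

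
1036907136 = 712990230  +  323916906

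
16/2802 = 8/1401 = 0.01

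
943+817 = 1760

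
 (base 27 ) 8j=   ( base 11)1A4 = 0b11101011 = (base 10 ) 235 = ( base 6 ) 1031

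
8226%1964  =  370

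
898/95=9 + 43/95= 9.45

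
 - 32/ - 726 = 16/363 = 0.04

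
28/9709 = 4/1387 = 0.00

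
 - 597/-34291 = 597/34291 = 0.02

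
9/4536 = 1/504 = 0.00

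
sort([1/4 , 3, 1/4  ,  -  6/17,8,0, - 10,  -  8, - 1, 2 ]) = [ - 10, - 8, - 1, - 6/17 , 0,1/4, 1/4,2,3,8]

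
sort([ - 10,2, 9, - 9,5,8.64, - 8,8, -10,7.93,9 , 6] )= [ - 10 , - 10,-9, - 8,2, 5, 6,7.93,8, 8.64,9,  9]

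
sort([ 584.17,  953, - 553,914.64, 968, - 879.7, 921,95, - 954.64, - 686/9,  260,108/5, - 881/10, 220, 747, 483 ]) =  [-954.64, -879.7, - 553, - 881/10, - 686/9, 108/5, 95,  220,260, 483,  584.17, 747,914.64,921, 953, 968 ]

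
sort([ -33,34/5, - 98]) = [ - 98,  -  33,34/5 ]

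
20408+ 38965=59373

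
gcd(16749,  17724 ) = 3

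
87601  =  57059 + 30542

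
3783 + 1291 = 5074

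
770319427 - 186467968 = 583851459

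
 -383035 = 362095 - 745130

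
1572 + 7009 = 8581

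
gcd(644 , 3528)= 28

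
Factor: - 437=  - 19^1*23^1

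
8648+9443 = 18091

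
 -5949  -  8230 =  - 14179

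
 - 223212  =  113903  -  337115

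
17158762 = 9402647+7756115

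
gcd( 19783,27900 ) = 1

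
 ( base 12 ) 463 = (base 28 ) n7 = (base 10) 651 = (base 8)1213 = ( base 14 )347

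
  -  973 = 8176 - 9149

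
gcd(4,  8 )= 4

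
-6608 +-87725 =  - 94333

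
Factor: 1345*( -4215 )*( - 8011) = 45415760925=3^1 * 5^2*269^1 * 281^1*8011^1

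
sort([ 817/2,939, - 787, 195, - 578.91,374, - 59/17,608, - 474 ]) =[ - 787,  -  578.91, - 474, - 59/17, 195,374,817/2 , 608,939]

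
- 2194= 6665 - 8859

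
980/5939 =980/5939 = 0.17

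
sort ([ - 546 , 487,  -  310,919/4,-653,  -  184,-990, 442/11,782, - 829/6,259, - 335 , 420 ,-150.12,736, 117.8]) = [-990, - 653, - 546, - 335, - 310, - 184, - 150.12, - 829/6, 442/11,  117.8 , 919/4,  259,420,487, 736 , 782]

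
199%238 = 199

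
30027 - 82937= -52910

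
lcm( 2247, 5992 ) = 17976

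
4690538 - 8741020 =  - 4050482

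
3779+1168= 4947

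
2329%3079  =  2329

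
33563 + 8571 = 42134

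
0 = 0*3769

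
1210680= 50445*24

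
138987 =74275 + 64712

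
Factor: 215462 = 2^1*13^1*8287^1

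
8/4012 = 2/1003 = 0.00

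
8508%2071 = 224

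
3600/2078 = 1800/1039  =  1.73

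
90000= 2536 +87464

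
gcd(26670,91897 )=1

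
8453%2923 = 2607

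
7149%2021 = 1086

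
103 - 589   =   - 486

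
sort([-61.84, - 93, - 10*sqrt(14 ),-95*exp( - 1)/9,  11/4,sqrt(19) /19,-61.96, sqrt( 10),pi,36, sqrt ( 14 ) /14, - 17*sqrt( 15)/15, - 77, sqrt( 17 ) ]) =[ - 93, - 77, - 61.96, - 61.84, - 10*sqrt(14), - 17*sqrt(15 )/15, - 95*exp ( - 1 )/9,sqrt (19)/19, sqrt( 14)/14,11/4,pi, sqrt (10), sqrt (17),36]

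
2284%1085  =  114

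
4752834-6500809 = -1747975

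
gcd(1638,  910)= 182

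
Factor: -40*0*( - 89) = 0 = 0^1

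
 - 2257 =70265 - 72522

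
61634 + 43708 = 105342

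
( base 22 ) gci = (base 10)8026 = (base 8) 17532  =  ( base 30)8RG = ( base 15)25A1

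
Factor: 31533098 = 2^1 * 619^1*25471^1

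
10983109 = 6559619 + 4423490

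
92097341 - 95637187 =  - 3539846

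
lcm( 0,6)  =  0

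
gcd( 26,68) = 2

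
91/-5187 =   -  1/57 = - 0.02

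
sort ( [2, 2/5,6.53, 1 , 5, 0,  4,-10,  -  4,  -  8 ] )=[-10 , - 8,-4, 0, 2/5  ,  1, 2,4, 5,6.53]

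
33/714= 11/238  =  0.05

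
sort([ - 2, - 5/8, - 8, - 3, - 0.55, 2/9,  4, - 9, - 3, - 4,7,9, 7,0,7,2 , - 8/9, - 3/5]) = [-9,  -  8 , - 4, - 3, - 3, - 2, - 8/9, - 5/8, - 3/5 ,-0.55,0, 2/9,2,4, 7, 7,7 , 9]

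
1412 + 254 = 1666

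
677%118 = 87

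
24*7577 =181848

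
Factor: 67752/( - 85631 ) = - 72/91 = - 2^3*3^2*7^ ( - 1) * 13^(-1) 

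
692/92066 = 346/46033 = 0.01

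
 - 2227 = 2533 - 4760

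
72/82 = 36/41 = 0.88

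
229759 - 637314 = -407555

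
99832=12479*8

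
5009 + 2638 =7647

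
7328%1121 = 602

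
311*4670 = 1452370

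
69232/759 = 69232/759 = 91.21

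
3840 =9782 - 5942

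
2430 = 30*81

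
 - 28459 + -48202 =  - 76661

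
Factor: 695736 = 2^3*3^3*3221^1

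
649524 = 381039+268485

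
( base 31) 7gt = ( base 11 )54a3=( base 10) 7252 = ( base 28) 970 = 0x1C54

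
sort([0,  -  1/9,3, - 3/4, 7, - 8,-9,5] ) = [ - 9, - 8, - 3/4 , - 1/9,0, 3, 5,7] 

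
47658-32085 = 15573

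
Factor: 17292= 2^2* 3^1*11^1 *131^1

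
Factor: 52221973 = 52221973^1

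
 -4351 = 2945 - 7296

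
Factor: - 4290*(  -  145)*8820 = 2^3*3^3* 5^3*7^2*11^1*13^1*29^1 = 5486481000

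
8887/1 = 8887 = 8887.00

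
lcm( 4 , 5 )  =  20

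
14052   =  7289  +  6763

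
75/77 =75/77=0.97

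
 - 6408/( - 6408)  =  1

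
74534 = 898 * 83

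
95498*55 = 5252390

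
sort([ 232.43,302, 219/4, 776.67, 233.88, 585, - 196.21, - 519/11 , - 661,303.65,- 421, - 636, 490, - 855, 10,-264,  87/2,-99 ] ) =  [ - 855, - 661, - 636,  -  421, - 264, - 196.21,-99, - 519/11,10,87/2, 219/4,232.43,233.88 , 302 , 303.65 , 490,585,776.67]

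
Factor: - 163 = -163^1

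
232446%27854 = 9614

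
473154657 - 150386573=322768084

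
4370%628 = 602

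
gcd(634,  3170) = 634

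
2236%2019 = 217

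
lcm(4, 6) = 12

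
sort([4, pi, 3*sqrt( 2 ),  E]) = [E, pi,4,  3*sqrt(2) ] 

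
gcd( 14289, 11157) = 3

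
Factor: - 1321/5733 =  - 3^ ( - 2 )*7^ ( - 2 )*13^( - 1)*1321^1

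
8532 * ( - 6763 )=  - 57701916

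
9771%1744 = 1051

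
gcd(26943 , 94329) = 3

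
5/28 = 5/28 =0.18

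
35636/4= 8909 = 8909.00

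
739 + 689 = 1428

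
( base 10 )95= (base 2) 1011111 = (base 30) 35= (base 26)3H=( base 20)4f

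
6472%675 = 397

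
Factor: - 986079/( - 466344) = 328693/155448 =2^( - 3)*3^(-2 ) * 17^( - 1) *23^1*31^1  *  127^(-1)*461^1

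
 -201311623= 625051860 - 826363483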